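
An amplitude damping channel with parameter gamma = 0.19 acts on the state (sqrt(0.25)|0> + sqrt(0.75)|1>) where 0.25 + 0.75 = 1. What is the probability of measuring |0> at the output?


For amplitude damping with parameter gamma on state sqrt(a)|0> + sqrt(b)|1>:
alpha^2 = 0.25, beta^2 = 0.75
P(|0>) = alpha^2 + gamma * beta^2
= 0.25 + 0.19 * 0.75
= 0.25 + 0.1425
= 0.3925

0.3925


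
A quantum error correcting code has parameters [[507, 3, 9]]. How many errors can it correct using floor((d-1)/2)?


Code parameters: [[507, 3, 9]], distance d = 9.
Number of correctable errors = floor((d-1)/2)
= floor((9 - 1)/2)
= floor(8/2)
= 4

4


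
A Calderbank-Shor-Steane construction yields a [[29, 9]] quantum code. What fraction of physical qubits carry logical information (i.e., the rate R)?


Code rate R = k/n
= 9/29
= 0.3103

0.3103


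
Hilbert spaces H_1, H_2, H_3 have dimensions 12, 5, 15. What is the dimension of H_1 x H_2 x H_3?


dim(H_1 x H_2 x H_3) = 12 * 5 * 15
= 60 * 15
= 900

900


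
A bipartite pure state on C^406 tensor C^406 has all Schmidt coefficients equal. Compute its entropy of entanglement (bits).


For a maximally entangled state in d x d:
S = log2(d) = log2(406)
= 8.6653

8.6653


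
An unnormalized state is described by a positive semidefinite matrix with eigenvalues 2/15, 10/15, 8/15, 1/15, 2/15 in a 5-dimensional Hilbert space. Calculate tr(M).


tr(M) = sum of eigenvalues
= 2/15 + 10/15 + 8/15 + 1/15 + 2/15
= 23/15
= 1.5333

1.5333


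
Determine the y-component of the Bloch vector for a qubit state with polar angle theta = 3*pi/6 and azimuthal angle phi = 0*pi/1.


theta = 1.5708, phi = 0.0000
r_y = sin(theta)*sin(phi) = 1.0000 * 0.0000
r_y = 0.0000

0.0000


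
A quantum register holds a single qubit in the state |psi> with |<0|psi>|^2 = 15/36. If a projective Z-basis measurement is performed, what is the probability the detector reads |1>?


|alpha|^2 = 15/36 = 0.4167
|beta|^2 = 1 - 15/36 = 21/36 = 0.5833
P(|1>) = |beta|^2 = 0.5833

0.5833


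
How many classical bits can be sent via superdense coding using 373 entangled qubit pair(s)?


Superdense coding allows 2 classical bits per shared entangled pair.
373 pair(s) -> 2 * 373 = 746 classical bits

746


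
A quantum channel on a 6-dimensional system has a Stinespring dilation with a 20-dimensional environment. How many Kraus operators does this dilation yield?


Tracing out the environment in an orthonormal basis {|i>_E} gives Kraus operators K_i = <i|_E U |0>_E.
Number of Kraus operators = dim(H_env) = d_env
= 20

20


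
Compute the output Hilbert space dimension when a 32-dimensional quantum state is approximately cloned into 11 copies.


Output space = H^(tensor 11) where dim(H) = 32
dim = 32^11
= 1024 (after 2 factors)
= 32768 (after 3 factors)
= 1048576 (after 4 factors)
= 33554432 (after 5 factors)
= 1073741824 (after 6 factors)
= 34359738368 (after 7 factors)
= 1099511627776 (after 8 factors)
= 35184372088832 (after 9 factors)
= 1125899906842624 (after 10 factors)
= 36028797018963968 (after 11 factors)
= 36028797018963968

36028797018963968


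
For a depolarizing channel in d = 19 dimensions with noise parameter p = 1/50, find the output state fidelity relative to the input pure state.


F = (1-p) + p/d
= (1 - 0.0200) + 0.0200/19
= 0.9800 + 0.0011
= 0.9811

0.9811


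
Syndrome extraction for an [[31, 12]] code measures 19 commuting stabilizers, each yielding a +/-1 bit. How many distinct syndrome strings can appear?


Each stabilizer generator gives a binary (+1 or -1) measurement outcome.
With 19 independent generators:
Total syndromes = 2^19
= 524288

524288


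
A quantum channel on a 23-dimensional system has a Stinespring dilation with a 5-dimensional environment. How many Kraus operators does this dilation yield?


Tracing out the environment in an orthonormal basis {|i>_E} gives Kraus operators K_i = <i|_E U |0>_E.
Number of Kraus operators = dim(H_env) = d_env
= 5

5


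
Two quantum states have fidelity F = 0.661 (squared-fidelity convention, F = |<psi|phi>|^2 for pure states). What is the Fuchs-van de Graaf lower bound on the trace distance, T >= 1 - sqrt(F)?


Fuchs-van de Graaf (squared-fidelity convention): 1 - sqrt(F) <= T <= sqrt(1 - F).
Lower bound: T >= 1 - sqrt(F)
sqrt(F) = sqrt(0.661) = 0.8130
T >= 1 - 0.8130
T >= 0.1870

0.1870


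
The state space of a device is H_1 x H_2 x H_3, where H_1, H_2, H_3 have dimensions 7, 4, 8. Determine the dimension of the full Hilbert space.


dim(H_1 x H_2 x H_3) = 7 * 4 * 8
= 28 * 8
= 224

224


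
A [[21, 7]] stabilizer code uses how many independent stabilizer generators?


For an [[n,k]] stabilizer code:
Number of stabilizer generators = n - k
= 21 - 7
= 14

14


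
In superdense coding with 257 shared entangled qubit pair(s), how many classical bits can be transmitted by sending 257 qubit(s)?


Superdense coding allows 2 classical bits per shared entangled pair.
257 pair(s) -> 2 * 257 = 514 classical bits

514


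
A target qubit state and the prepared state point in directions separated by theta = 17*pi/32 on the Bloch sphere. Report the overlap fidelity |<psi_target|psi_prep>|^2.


For states separated by angle theta on Bloch sphere:
F = cos^2(theta/2)
theta = 17*pi/32 = 1.6690
theta/2 = 0.8345
cos(theta/2) = 0.6716
F = 0.4510

0.4510


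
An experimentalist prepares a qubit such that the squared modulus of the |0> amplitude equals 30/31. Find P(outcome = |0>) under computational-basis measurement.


|alpha|^2 = 30/31 = 0.9677
|beta|^2 = 1 - 30/31 = 1/31 = 0.0323
P(|0>) = |alpha|^2 = 0.9677

0.9677


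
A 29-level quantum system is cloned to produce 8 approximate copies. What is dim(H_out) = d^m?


Output space = H^(tensor 8) where dim(H) = 29
dim = 29^8
= 841 (after 2 factors)
= 24389 (after 3 factors)
= 707281 (after 4 factors)
= 20511149 (after 5 factors)
= 594823321 (after 6 factors)
= 17249876309 (after 7 factors)
= 500246412961 (after 8 factors)
= 500246412961

500246412961


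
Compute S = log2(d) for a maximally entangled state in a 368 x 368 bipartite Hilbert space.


For a maximally entangled state in d x d:
S = log2(d) = log2(368)
= 8.5236

8.5236


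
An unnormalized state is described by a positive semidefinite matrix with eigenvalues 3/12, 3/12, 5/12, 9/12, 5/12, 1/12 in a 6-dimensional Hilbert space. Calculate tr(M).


tr(M) = sum of eigenvalues
= 3/12 + 3/12 + 5/12 + 9/12 + 5/12 + 1/12
= 26/12
= 2.1667

2.1667


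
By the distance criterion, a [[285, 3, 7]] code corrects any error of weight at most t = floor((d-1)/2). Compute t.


Code parameters: [[285, 3, 7]], distance d = 7.
Number of correctable errors = floor((d-1)/2)
= floor((7 - 1)/2)
= floor(6/2)
= 3

3


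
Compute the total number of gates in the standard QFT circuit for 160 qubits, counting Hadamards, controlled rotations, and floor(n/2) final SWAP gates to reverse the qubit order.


Hadamard gates: 160
Controlled rotations: n*(n-1)/2 = 160*159/2 = 12720
SWAP gates: floor(n/2) = floor(160/2) = 80
Total = 160 + 12720 + 80
= 12960

12960


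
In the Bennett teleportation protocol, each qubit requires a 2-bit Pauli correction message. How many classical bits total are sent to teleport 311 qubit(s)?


Quantum teleportation requires 2 classical bits per qubit teleported.
311 qubit(s) -> 2 * 311 = 622 classical bits

622


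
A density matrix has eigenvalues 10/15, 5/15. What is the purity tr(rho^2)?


tr(rho^2) = sum of eigenvalues squared
= (10/15)^2 + (5/15)^2
= (100 + 25) / 225
= 125/225
= 0.5556

0.5556


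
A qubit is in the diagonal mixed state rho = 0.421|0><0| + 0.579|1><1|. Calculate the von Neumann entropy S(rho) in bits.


S = -p*log2(p) - (1-p)*log2(1-p)
p = 0.4210, 1-p = 0.5790
= -0.4210 * log2(0.4210) - 0.5790 * log2(0.5790)
= -(-0.5255) - (-0.4565)
= 0.9819

0.9819


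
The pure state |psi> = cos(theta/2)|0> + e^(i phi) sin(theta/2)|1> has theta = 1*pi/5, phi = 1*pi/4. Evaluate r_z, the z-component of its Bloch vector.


theta = 0.6283, phi = 0.7854
r_z = cos(theta) = 0.8090

0.8090


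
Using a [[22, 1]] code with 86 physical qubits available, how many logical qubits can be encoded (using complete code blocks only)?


Each code block uses 22 physical qubits for 1 logical qubit(s).
Number of complete blocks = floor(86 / 22) = 3
Logical qubits = 3 * 1
= 3

3


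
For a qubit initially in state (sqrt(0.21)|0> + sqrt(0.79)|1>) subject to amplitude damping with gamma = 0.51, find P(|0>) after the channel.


For amplitude damping with parameter gamma on state sqrt(a)|0> + sqrt(b)|1>:
alpha^2 = 0.21, beta^2 = 0.79
P(|0>) = alpha^2 + gamma * beta^2
= 0.21 + 0.51 * 0.79
= 0.21 + 0.4029
= 0.6129

0.6129


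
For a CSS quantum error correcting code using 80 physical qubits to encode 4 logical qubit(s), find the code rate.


Code rate R = k/n
= 4/80
= 0.0500

0.0500


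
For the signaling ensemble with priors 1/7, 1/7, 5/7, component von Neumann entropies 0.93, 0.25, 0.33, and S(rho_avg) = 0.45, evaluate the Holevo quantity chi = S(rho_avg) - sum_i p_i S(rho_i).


chi = S(rho) - sum_i p_i * S(rho_i)
Weighted entropy = 1/7 * 0.93 + 1/7 * 0.25 + 5/7 * 0.33
= 0.4043
chi = 0.45 - 0.4043
= 0.0457

0.0457


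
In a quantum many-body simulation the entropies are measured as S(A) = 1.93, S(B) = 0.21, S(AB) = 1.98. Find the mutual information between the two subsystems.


I(A:B) = S(A) + S(B) - S(AB)
= 1.93 + 0.21 - 1.98
= 0.1600

0.1600


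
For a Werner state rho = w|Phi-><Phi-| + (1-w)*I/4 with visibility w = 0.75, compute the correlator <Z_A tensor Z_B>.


|Phi-> = (|00> - |11>)/sqrt(2)
For the pure Bell state, <Z_A Z_B> = +1 (Bell-state Pauli correlator).
The maximally-mixed part I/4 has tr(I/4 * P tensor P) = 0 for any traceless Pauli P.
So <Z_A Z_B>_rho = w * (+1) + (1 - w) * 0
= 0.75 * (+1)
= 0.7500

0.7500


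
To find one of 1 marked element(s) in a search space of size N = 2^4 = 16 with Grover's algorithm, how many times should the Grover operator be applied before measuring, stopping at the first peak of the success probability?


After j Grover iterations the success probability is P(j) = sin^2((2j+1)*theta), where sin(theta) = sqrt(k/N).
N = 2^4 = 16, k = 1
sin(theta) = sqrt(k/N) = 0.25
theta = arcsin(sqrt(k/N)) = 0.2526802551 rad
P(j) reaches its first maximum when (2j+1)*theta is as close as possible to pi/2, i.e. j = round(pi/(4*theta) - 1/2).
pi/(4*theta) - 1/2 = 2.6083
(For comparison, the common estimate pi/4 * sqrt(N/k) = 3.1416; the exact maximiser is used here.)
Optimal iterations = 3

3


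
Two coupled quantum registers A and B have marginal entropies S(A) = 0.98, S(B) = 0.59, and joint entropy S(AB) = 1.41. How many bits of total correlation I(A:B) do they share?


I(A:B) = S(A) + S(B) - S(AB)
= 0.98 + 0.59 - 1.41
= 0.1600

0.1600


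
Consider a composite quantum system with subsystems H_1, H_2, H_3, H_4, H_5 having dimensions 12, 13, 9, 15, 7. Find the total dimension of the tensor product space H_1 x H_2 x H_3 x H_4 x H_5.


dim(H_1 x H_2 x H_3 x H_4 x H_5) = 12 * 13 * 9 * 15 * 7
= 156 * 9 * 15 * 7
= 1404 * 15 * 7
= 21060 * 7
= 147420

147420


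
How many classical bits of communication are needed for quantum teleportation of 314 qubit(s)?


Quantum teleportation requires 2 classical bits per qubit teleported.
314 qubit(s) -> 2 * 314 = 628 classical bits

628


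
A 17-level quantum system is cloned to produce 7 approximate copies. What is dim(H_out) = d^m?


Output space = H^(tensor 7) where dim(H) = 17
dim = 17^7
= 289 (after 2 factors)
= 4913 (after 3 factors)
= 83521 (after 4 factors)
= 1419857 (after 5 factors)
= 24137569 (after 6 factors)
= 410338673 (after 7 factors)
= 410338673

410338673


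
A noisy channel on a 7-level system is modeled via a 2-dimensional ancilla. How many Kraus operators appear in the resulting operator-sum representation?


Tracing out the environment in an orthonormal basis {|i>_E} gives Kraus operators K_i = <i|_E U |0>_E.
Number of Kraus operators = dim(H_env) = d_env
= 2

2


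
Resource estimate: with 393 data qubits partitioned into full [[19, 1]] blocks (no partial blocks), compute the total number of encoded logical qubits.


Each code block uses 19 physical qubits for 1 logical qubit(s).
Number of complete blocks = floor(393 / 19) = 20
Logical qubits = 20 * 1
= 20

20


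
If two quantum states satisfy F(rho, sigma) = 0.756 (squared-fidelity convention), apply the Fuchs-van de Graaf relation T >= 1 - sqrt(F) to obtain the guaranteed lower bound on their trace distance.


Fuchs-van de Graaf (squared-fidelity convention): 1 - sqrt(F) <= T <= sqrt(1 - F).
Lower bound: T >= 1 - sqrt(F)
sqrt(F) = sqrt(0.756) = 0.8695
T >= 1 - 0.8695
T >= 0.1305

0.1305


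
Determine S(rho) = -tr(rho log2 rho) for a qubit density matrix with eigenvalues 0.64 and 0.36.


S = -p*log2(p) - (1-p)*log2(1-p)
p = 0.6400, 1-p = 0.3600
= -0.6400 * log2(0.6400) - 0.3600 * log2(0.3600)
= -(-0.4121) - (-0.5306)
= 0.9427

0.9427


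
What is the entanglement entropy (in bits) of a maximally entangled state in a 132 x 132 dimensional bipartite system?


For a maximally entangled state in d x d:
S = log2(d) = log2(132)
= 7.0444

7.0444


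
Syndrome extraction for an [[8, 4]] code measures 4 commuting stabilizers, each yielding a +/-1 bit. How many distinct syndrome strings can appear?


Each stabilizer generator gives a binary (+1 or -1) measurement outcome.
With 4 independent generators:
Total syndromes = 2^4
= 16

16


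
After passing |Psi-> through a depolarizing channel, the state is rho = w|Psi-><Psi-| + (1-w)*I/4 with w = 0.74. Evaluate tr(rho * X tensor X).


|Psi-> = (|01> - |10>)/sqrt(2)
For the pure Bell state, <X_A X_B> = -1 (Bell-state Pauli correlator).
The maximally-mixed part I/4 has tr(I/4 * P tensor P) = 0 for any traceless Pauli P.
So <X_A X_B>_rho = w * (-1) + (1 - w) * 0
= 0.74 * (-1)
= -0.7400

-0.7400


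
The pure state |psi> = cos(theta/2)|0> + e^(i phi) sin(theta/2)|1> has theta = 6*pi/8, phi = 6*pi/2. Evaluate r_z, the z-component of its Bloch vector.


theta = 2.3562, phi = 9.4248
r_z = cos(theta) = -0.7071

-0.7071


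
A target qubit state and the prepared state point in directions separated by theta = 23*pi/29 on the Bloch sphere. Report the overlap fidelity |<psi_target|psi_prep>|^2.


For states separated by angle theta on Bloch sphere:
F = cos^2(theta/2)
theta = 23*pi/29 = 2.4916
theta/2 = 1.2458
cos(theta/2) = 0.3193
F = 0.1020

0.1020


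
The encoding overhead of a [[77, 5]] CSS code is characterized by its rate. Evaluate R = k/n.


Code rate R = k/n
= 5/77
= 0.0649

0.0649


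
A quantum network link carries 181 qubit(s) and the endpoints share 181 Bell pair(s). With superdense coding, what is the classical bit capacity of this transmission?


Superdense coding allows 2 classical bits per shared entangled pair.
181 pair(s) -> 2 * 181 = 362 classical bits

362


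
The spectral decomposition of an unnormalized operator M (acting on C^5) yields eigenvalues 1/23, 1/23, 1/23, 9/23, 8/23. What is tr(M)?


tr(M) = sum of eigenvalues
= 1/23 + 1/23 + 1/23 + 9/23 + 8/23
= 20/23
= 0.8696

0.8696


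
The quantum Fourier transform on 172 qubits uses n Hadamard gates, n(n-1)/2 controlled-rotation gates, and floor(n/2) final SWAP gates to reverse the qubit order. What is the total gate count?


Hadamard gates: 172
Controlled rotations: n*(n-1)/2 = 172*171/2 = 14706
SWAP gates: floor(n/2) = floor(172/2) = 86
Total = 172 + 14706 + 86
= 14964

14964


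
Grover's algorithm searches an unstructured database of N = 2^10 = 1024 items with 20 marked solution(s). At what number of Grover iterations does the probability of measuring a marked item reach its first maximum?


After j Grover iterations the success probability is P(j) = sin^2((2j+1)*theta), where sin(theta) = sqrt(k/N).
N = 2^10 = 1024, k = 20
sin(theta) = sqrt(k/N) = 0.1397542486
theta = arcsin(sqrt(k/N)) = 0.1402132233 rad
P(j) reaches its first maximum when (2j+1)*theta is as close as possible to pi/2, i.e. j = round(pi/(4*theta) - 1/2).
pi/(4*theta) - 1/2 = 5.1015
(For comparison, the common estimate pi/4 * sqrt(N/k) = 5.6199; the exact maximiser is used here.)
Optimal iterations = 5

5


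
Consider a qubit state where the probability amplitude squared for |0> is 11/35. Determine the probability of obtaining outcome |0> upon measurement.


|alpha|^2 = 11/35 = 0.3143
|beta|^2 = 1 - 11/35 = 24/35 = 0.6857
P(|0>) = |alpha|^2 = 0.3143

0.3143


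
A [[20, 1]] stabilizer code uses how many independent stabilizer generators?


For an [[n,k]] stabilizer code:
Number of stabilizer generators = n - k
= 20 - 1
= 19

19


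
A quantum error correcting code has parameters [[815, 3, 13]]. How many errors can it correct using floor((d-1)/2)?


Code parameters: [[815, 3, 13]], distance d = 13.
Number of correctable errors = floor((d-1)/2)
= floor((13 - 1)/2)
= floor(12/2)
= 6

6


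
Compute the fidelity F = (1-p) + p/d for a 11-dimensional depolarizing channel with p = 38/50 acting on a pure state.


F = (1-p) + p/d
= (1 - 0.7600) + 0.7600/11
= 0.2400 + 0.0691
= 0.3091

0.3091


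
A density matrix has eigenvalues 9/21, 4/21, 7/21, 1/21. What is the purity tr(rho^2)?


tr(rho^2) = sum of eigenvalues squared
= (9/21)^2 + (4/21)^2 + (7/21)^2 + (1/21)^2
= (81 + 16 + 49 + 1) / 441
= 147/441
= 0.3333

0.3333


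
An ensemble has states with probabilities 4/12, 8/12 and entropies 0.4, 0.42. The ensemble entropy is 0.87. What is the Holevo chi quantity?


chi = S(rho) - sum_i p_i * S(rho_i)
Weighted entropy = 4/12 * 0.4 + 8/12 * 0.42
= 0.4133
chi = 0.87 - 0.4133
= 0.4567

0.4567


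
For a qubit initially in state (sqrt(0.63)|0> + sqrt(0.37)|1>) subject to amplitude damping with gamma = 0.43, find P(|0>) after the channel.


For amplitude damping with parameter gamma on state sqrt(a)|0> + sqrt(b)|1>:
alpha^2 = 0.63, beta^2 = 0.37
P(|0>) = alpha^2 + gamma * beta^2
= 0.63 + 0.43 * 0.37
= 0.63 + 0.1591
= 0.7891

0.7891


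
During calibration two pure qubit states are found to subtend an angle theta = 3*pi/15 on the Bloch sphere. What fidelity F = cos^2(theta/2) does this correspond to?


For states separated by angle theta on Bloch sphere:
F = cos^2(theta/2)
theta = 3*pi/15 = 0.6283
theta/2 = 0.3142
cos(theta/2) = 0.9511
F = 0.9045

0.9045


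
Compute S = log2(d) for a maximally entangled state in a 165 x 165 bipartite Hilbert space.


For a maximally entangled state in d x d:
S = log2(d) = log2(165)
= 7.3663

7.3663


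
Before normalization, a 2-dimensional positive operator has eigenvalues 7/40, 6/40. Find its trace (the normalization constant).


tr(M) = sum of eigenvalues
= 7/40 + 6/40
= 13/40
= 0.3250

0.3250


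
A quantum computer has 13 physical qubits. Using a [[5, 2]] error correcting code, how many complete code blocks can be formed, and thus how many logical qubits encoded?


Each code block uses 5 physical qubits for 2 logical qubit(s).
Number of complete blocks = floor(13 / 5) = 2
Logical qubits = 2 * 2
= 4

4


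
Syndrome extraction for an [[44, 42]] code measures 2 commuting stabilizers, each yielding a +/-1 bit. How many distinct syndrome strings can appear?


Each stabilizer generator gives a binary (+1 or -1) measurement outcome.
With 2 independent generators:
Total syndromes = 2^2
= 4

4


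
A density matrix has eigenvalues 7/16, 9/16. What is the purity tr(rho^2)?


tr(rho^2) = sum of eigenvalues squared
= (7/16)^2 + (9/16)^2
= (49 + 81) / 256
= 130/256
= 0.5078

0.5078


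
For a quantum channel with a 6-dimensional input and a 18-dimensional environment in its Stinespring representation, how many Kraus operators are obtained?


Tracing out the environment in an orthonormal basis {|i>_E} gives Kraus operators K_i = <i|_E U |0>_E.
Number of Kraus operators = dim(H_env) = d_env
= 18

18


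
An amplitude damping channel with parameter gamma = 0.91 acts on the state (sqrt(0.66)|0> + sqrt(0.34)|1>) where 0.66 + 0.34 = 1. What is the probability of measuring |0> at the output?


For amplitude damping with parameter gamma on state sqrt(a)|0> + sqrt(b)|1>:
alpha^2 = 0.66, beta^2 = 0.34
P(|0>) = alpha^2 + gamma * beta^2
= 0.66 + 0.91 * 0.34
= 0.66 + 0.3094
= 0.9694

0.9694


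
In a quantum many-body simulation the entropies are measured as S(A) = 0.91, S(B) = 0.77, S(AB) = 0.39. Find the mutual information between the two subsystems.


I(A:B) = S(A) + S(B) - S(AB)
= 0.91 + 0.77 - 0.39
= 1.2900

1.2900


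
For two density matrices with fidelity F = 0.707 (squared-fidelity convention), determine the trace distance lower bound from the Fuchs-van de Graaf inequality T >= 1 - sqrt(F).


Fuchs-van de Graaf (squared-fidelity convention): 1 - sqrt(F) <= T <= sqrt(1 - F).
Lower bound: T >= 1 - sqrt(F)
sqrt(F) = sqrt(0.707) = 0.8408
T >= 1 - 0.8408
T >= 0.1592

0.1592


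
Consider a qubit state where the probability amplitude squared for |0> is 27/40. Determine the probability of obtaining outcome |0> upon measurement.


|alpha|^2 = 27/40 = 0.6750
|beta|^2 = 1 - 27/40 = 13/40 = 0.3250
P(|0>) = |alpha|^2 = 0.6750

0.6750


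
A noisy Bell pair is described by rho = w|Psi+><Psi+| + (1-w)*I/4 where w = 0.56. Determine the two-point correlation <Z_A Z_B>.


|Psi+> = (|01> + |10>)/sqrt(2)
For the pure Bell state, <Z_A Z_B> = -1 (Bell-state Pauli correlator).
The maximally-mixed part I/4 has tr(I/4 * P tensor P) = 0 for any traceless Pauli P.
So <Z_A Z_B>_rho = w * (-1) + (1 - w) * 0
= 0.56 * (-1)
= -0.5600

-0.5600


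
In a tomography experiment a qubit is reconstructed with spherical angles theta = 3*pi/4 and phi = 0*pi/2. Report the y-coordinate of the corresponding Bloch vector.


theta = 2.3562, phi = 0.0000
r_y = sin(theta)*sin(phi) = 0.7071 * 0.0000
r_y = 0.0000

0.0000


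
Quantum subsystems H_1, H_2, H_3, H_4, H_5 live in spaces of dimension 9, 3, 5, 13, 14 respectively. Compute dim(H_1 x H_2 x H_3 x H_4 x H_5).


dim(H_1 x H_2 x H_3 x H_4 x H_5) = 9 * 3 * 5 * 13 * 14
= 27 * 5 * 13 * 14
= 135 * 13 * 14
= 1755 * 14
= 24570

24570


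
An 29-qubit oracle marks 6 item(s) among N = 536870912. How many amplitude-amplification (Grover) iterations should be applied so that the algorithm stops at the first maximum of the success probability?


After j Grover iterations the success probability is P(j) = sin^2((2j+1)*theta), where sin(theta) = sqrt(k/N).
N = 2^29 = 536870912, k = 6
sin(theta) = sqrt(k/N) = 0.0001057159917
theta = arcsin(sqrt(k/N)) = 0.0001057159919 rad
P(j) reaches its first maximum when (2j+1)*theta is as close as possible to pi/2, i.e. j = round(pi/(4*theta) - 1/2).
pi/(4*theta) - 1/2 = 7428.8222
(For comparison, the common estimate pi/4 * sqrt(N/k) = 7429.3222; the exact maximiser is used here.)
Optimal iterations = 7429

7429


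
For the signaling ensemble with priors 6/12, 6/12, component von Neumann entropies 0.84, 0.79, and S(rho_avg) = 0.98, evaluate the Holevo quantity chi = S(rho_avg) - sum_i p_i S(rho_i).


chi = S(rho) - sum_i p_i * S(rho_i)
Weighted entropy = 6/12 * 0.84 + 6/12 * 0.79
= 0.8150
chi = 0.98 - 0.8150
= 0.1650

0.1650


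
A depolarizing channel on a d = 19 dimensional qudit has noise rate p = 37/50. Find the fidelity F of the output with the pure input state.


F = (1-p) + p/d
= (1 - 0.7400) + 0.7400/19
= 0.2600 + 0.0389
= 0.2989

0.2989


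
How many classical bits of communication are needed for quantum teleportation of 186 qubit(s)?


Quantum teleportation requires 2 classical bits per qubit teleported.
186 qubit(s) -> 2 * 186 = 372 classical bits

372


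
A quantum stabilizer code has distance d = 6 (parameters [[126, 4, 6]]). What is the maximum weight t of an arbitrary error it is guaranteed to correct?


Code parameters: [[126, 4, 6]], distance d = 6.
Number of correctable errors = floor((d-1)/2)
= floor((6 - 1)/2)
= floor(5/2)
= 2

2


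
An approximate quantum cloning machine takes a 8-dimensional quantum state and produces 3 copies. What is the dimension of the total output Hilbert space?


Output space = H^(tensor 3) where dim(H) = 8
dim = 8^3
= 64 (after 2 factors)
= 512 (after 3 factors)
= 512

512


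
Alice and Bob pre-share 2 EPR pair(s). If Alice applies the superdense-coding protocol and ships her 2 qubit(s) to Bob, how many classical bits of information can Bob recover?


Superdense coding allows 2 classical bits per shared entangled pair.
2 pair(s) -> 2 * 2 = 4 classical bits

4


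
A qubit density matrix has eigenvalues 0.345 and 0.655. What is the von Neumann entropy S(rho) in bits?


S = -p*log2(p) - (1-p)*log2(1-p)
p = 0.3450, 1-p = 0.6550
= -0.3450 * log2(0.3450) - 0.6550 * log2(0.6550)
= -(-0.5297) - (-0.3998)
= 0.9295

0.9295


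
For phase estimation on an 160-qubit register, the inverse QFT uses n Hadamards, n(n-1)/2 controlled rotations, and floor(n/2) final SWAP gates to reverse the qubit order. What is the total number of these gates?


Hadamard gates: 160
Controlled rotations: n*(n-1)/2 = 160*159/2 = 12720
SWAP gates: floor(n/2) = floor(160/2) = 80
Total = 160 + 12720 + 80
= 12960

12960


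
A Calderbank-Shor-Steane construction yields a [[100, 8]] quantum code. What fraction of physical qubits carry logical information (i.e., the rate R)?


Code rate R = k/n
= 8/100
= 0.0800

0.0800


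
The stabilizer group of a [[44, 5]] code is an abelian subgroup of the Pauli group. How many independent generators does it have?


For an [[n,k]] stabilizer code:
Number of stabilizer generators = n - k
= 44 - 5
= 39

39


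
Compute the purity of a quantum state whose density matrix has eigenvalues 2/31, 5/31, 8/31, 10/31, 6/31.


tr(rho^2) = sum of eigenvalues squared
= (2/31)^2 + (5/31)^2 + (8/31)^2 + (10/31)^2 + (6/31)^2
= (4 + 25 + 64 + 100 + 36) / 961
= 229/961
= 0.2383

0.2383


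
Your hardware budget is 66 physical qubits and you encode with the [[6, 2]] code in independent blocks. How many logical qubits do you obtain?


Each code block uses 6 physical qubits for 2 logical qubit(s).
Number of complete blocks = floor(66 / 6) = 11
Logical qubits = 11 * 2
= 22

22


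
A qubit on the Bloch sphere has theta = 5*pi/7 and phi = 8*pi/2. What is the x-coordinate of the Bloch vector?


theta = 2.2440, phi = 12.5664
r_x = sin(theta)*cos(phi) = 0.7818 * 1.0000
r_x = 0.7818

0.7818


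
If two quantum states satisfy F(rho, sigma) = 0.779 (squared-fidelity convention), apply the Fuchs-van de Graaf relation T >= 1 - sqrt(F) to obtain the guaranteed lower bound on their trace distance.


Fuchs-van de Graaf (squared-fidelity convention): 1 - sqrt(F) <= T <= sqrt(1 - F).
Lower bound: T >= 1 - sqrt(F)
sqrt(F) = sqrt(0.779) = 0.8826
T >= 1 - 0.8826
T >= 0.1174

0.1174


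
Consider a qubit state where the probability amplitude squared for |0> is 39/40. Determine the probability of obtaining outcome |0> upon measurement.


|alpha|^2 = 39/40 = 0.9750
|beta|^2 = 1 - 39/40 = 1/40 = 0.0250
P(|0>) = |alpha|^2 = 0.9750

0.9750


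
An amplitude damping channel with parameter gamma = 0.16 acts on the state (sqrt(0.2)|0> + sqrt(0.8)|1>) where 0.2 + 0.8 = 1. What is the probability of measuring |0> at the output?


For amplitude damping with parameter gamma on state sqrt(a)|0> + sqrt(b)|1>:
alpha^2 = 0.2, beta^2 = 0.8
P(|0>) = alpha^2 + gamma * beta^2
= 0.2 + 0.16 * 0.8
= 0.2 + 0.1280
= 0.3280

0.3280


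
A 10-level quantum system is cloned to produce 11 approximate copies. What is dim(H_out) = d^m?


Output space = H^(tensor 11) where dim(H) = 10
dim = 10^11
= 100 (after 2 factors)
= 1000 (after 3 factors)
= 10000 (after 4 factors)
= 100000 (after 5 factors)
= 1000000 (after 6 factors)
= 10000000 (after 7 factors)
= 100000000 (after 8 factors)
= 1000000000 (after 9 factors)
= 10000000000 (after 10 factors)
= 100000000000 (after 11 factors)
= 100000000000

100000000000


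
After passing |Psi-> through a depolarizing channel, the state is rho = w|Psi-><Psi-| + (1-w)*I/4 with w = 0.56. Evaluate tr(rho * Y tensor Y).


|Psi-> = (|01> - |10>)/sqrt(2)
For the pure Bell state, <Y_A Y_B> = -1 (Bell-state Pauli correlator).
The maximally-mixed part I/4 has tr(I/4 * P tensor P) = 0 for any traceless Pauli P.
So <Y_A Y_B>_rho = w * (-1) + (1 - w) * 0
= 0.56 * (-1)
= -0.5600

-0.5600


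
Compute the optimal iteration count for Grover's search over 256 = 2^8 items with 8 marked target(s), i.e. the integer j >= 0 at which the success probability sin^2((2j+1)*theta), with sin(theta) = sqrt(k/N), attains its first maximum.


After j Grover iterations the success probability is P(j) = sin^2((2j+1)*theta), where sin(theta) = sqrt(k/N).
N = 2^8 = 256, k = 8
sin(theta) = sqrt(k/N) = 0.1767766953
theta = arcsin(sqrt(k/N)) = 0.1777106008 rad
P(j) reaches its first maximum when (2j+1)*theta is as close as possible to pi/2, i.e. j = round(pi/(4*theta) - 1/2).
pi/(4*theta) - 1/2 = 3.9195
(For comparison, the common estimate pi/4 * sqrt(N/k) = 4.4429; the exact maximiser is used here.)
Optimal iterations = 4

4


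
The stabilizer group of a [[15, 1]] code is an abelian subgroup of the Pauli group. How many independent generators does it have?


For an [[n,k]] stabilizer code:
Number of stabilizer generators = n - k
= 15 - 1
= 14

14


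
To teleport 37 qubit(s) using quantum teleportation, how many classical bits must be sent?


Quantum teleportation requires 2 classical bits per qubit teleported.
37 qubit(s) -> 2 * 37 = 74 classical bits

74


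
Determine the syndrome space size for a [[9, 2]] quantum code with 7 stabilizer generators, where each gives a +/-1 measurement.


Each stabilizer generator gives a binary (+1 or -1) measurement outcome.
With 7 independent generators:
Total syndromes = 2^7
= 128

128


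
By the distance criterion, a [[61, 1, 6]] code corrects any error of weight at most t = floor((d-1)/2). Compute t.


Code parameters: [[61, 1, 6]], distance d = 6.
Number of correctable errors = floor((d-1)/2)
= floor((6 - 1)/2)
= floor(5/2)
= 2

2


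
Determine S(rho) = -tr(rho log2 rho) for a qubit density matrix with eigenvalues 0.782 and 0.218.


S = -p*log2(p) - (1-p)*log2(1-p)
p = 0.7820, 1-p = 0.2180
= -0.7820 * log2(0.7820) - 0.2180 * log2(0.2180)
= -(-0.2774) - (-0.4791)
= 0.7565

0.7565


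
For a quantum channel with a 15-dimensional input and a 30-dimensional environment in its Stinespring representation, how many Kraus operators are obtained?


Tracing out the environment in an orthonormal basis {|i>_E} gives Kraus operators K_i = <i|_E U |0>_E.
Number of Kraus operators = dim(H_env) = d_env
= 30

30


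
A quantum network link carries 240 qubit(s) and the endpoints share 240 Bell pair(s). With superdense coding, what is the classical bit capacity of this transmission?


Superdense coding allows 2 classical bits per shared entangled pair.
240 pair(s) -> 2 * 240 = 480 classical bits

480


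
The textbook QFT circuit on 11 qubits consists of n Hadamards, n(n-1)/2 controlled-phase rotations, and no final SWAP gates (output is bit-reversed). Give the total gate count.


Hadamard gates: 11
Controlled rotations: n*(n-1)/2 = 11*10/2 = 55
SWAP gates: 0 (omitted)
Total = 11 + 55
= 66

66


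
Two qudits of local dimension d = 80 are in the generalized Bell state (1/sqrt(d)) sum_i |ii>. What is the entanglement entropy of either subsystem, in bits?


For a maximally entangled state in d x d:
S = log2(d) = log2(80)
= 6.3219

6.3219


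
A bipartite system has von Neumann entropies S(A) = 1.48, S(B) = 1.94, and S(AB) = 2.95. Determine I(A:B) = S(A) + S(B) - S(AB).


I(A:B) = S(A) + S(B) - S(AB)
= 1.48 + 1.94 - 2.95
= 0.4700

0.4700


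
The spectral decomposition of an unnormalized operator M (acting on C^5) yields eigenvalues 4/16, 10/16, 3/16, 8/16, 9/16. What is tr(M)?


tr(M) = sum of eigenvalues
= 4/16 + 10/16 + 3/16 + 8/16 + 9/16
= 34/16
= 2.1250

2.1250


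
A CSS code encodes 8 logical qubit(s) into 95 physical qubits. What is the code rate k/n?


Code rate R = k/n
= 8/95
= 0.0842

0.0842


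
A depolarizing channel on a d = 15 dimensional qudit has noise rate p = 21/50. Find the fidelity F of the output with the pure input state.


F = (1-p) + p/d
= (1 - 0.4200) + 0.4200/15
= 0.5800 + 0.0280
= 0.6080

0.6080


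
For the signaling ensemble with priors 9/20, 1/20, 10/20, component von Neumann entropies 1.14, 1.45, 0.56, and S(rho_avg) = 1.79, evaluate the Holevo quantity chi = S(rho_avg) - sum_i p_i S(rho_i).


chi = S(rho) - sum_i p_i * S(rho_i)
Weighted entropy = 9/20 * 1.14 + 1/20 * 1.45 + 10/20 * 0.56
= 0.8655
chi = 1.79 - 0.8655
= 0.9245

0.9245


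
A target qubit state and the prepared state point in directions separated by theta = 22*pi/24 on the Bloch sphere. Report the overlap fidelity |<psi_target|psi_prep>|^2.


For states separated by angle theta on Bloch sphere:
F = cos^2(theta/2)
theta = 22*pi/24 = 2.8798
theta/2 = 1.4399
cos(theta/2) = 0.1305
F = 0.0170

0.0170


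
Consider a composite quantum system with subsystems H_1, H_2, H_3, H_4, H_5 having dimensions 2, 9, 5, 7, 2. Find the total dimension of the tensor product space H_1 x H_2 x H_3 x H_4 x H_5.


dim(H_1 x H_2 x H_3 x H_4 x H_5) = 2 * 9 * 5 * 7 * 2
= 18 * 5 * 7 * 2
= 90 * 7 * 2
= 630 * 2
= 1260

1260


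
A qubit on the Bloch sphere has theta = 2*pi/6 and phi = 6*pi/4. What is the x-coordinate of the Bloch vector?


theta = 1.0472, phi = 4.7124
r_x = sin(theta)*cos(phi) = 0.8660 * 0.0000
r_x = 0.0000

0.0000


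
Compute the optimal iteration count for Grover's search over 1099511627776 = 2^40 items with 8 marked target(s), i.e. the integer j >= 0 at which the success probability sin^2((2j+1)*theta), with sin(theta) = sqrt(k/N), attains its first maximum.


After j Grover iterations the success probability is P(j) = sin^2((2j+1)*theta), where sin(theta) = sqrt(k/N).
N = 2^40 = 1099511627776, k = 8
sin(theta) = sqrt(k/N) = 2.697398305e-06
theta = arcsin(sqrt(k/N)) = 2.697398305e-06 rad
P(j) reaches its first maximum when (2j+1)*theta is as close as possible to pi/2, i.e. j = round(pi/(4*theta) - 1/2).
pi/(4*theta) - 1/2 = 291168.2762
(For comparison, the common estimate pi/4 * sqrt(N/k) = 291168.7762; the exact maximiser is used here.)
Optimal iterations = 291168

291168


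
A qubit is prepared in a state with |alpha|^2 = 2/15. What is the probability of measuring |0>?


|alpha|^2 = 2/15 = 0.1333
|beta|^2 = 1 - 2/15 = 13/15 = 0.8667
P(|0>) = |alpha|^2 = 0.1333

0.1333


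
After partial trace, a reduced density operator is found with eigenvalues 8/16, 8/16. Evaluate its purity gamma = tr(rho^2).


tr(rho^2) = sum of eigenvalues squared
= (8/16)^2 + (8/16)^2
= (64 + 64) / 256
= 128/256
= 0.5000

0.5000


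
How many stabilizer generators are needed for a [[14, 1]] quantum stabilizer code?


For an [[n,k]] stabilizer code:
Number of stabilizer generators = n - k
= 14 - 1
= 13

13


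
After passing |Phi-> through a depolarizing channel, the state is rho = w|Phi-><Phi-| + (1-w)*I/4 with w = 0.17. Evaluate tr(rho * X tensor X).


|Phi-> = (|00> - |11>)/sqrt(2)
For the pure Bell state, <X_A X_B> = -1 (Bell-state Pauli correlator).
The maximally-mixed part I/4 has tr(I/4 * P tensor P) = 0 for any traceless Pauli P.
So <X_A X_B>_rho = w * (-1) + (1 - w) * 0
= 0.17 * (-1)
= -0.1700

-0.1700


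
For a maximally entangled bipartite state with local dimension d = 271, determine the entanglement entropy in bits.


For a maximally entangled state in d x d:
S = log2(d) = log2(271)
= 8.0821

8.0821


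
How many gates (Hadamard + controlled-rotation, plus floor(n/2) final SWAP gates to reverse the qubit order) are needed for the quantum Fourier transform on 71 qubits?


Hadamard gates: 71
Controlled rotations: n*(n-1)/2 = 71*70/2 = 2485
SWAP gates: floor(n/2) = floor(71/2) = 35
Total = 71 + 2485 + 35
= 2591

2591


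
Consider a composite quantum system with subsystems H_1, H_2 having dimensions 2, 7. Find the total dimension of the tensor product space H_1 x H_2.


dim(H_1 x H_2) = 2 * 7
= 14

14


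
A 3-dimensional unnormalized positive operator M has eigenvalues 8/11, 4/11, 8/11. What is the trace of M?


tr(M) = sum of eigenvalues
= 8/11 + 4/11 + 8/11
= 20/11
= 1.8182

1.8182


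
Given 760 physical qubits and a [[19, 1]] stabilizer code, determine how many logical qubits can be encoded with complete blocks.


Each code block uses 19 physical qubits for 1 logical qubit(s).
Number of complete blocks = floor(760 / 19) = 40
Logical qubits = 40 * 1
= 40

40


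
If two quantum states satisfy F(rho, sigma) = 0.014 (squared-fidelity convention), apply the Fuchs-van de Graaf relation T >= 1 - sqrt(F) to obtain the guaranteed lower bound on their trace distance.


Fuchs-van de Graaf (squared-fidelity convention): 1 - sqrt(F) <= T <= sqrt(1 - F).
Lower bound: T >= 1 - sqrt(F)
sqrt(F) = sqrt(0.014) = 0.1183
T >= 1 - 0.1183
T >= 0.8817

0.8817


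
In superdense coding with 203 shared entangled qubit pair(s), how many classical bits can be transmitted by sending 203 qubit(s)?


Superdense coding allows 2 classical bits per shared entangled pair.
203 pair(s) -> 2 * 203 = 406 classical bits

406


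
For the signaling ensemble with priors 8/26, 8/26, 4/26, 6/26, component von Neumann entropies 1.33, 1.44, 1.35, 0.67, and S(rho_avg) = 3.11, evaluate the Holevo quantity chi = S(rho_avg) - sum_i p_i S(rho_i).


chi = S(rho) - sum_i p_i * S(rho_i)
Weighted entropy = 8/26 * 1.33 + 8/26 * 1.44 + 4/26 * 1.35 + 6/26 * 0.67
= 1.2146
chi = 3.11 - 1.2146
= 1.8954

1.8954


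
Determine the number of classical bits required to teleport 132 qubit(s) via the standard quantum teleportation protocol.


Quantum teleportation requires 2 classical bits per qubit teleported.
132 qubit(s) -> 2 * 132 = 264 classical bits

264


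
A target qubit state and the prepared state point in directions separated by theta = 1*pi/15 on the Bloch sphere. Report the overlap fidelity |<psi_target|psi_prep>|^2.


For states separated by angle theta on Bloch sphere:
F = cos^2(theta/2)
theta = 1*pi/15 = 0.2094
theta/2 = 0.1047
cos(theta/2) = 0.9945
F = 0.9891

0.9891


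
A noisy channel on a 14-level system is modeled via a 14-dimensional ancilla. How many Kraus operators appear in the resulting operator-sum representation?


Tracing out the environment in an orthonormal basis {|i>_E} gives Kraus operators K_i = <i|_E U |0>_E.
Number of Kraus operators = dim(H_env) = d_env
= 14

14


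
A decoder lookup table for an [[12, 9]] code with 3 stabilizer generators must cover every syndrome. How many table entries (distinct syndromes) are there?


Each stabilizer generator gives a binary (+1 or -1) measurement outcome.
With 3 independent generators:
Total syndromes = 2^3
= 8

8


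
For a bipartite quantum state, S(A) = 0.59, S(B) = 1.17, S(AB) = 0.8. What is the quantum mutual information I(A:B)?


I(A:B) = S(A) + S(B) - S(AB)
= 0.59 + 1.17 - 0.8
= 0.9600

0.9600


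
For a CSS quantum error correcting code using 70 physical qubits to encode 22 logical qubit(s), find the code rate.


Code rate R = k/n
= 22/70
= 0.3143

0.3143


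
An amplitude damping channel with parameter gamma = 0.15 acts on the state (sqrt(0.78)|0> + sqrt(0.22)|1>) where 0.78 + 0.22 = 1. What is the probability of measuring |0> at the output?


For amplitude damping with parameter gamma on state sqrt(a)|0> + sqrt(b)|1>:
alpha^2 = 0.78, beta^2 = 0.22
P(|0>) = alpha^2 + gamma * beta^2
= 0.78 + 0.15 * 0.22
= 0.78 + 0.0330
= 0.8130

0.8130


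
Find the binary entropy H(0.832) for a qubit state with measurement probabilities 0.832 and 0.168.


S = -p*log2(p) - (1-p)*log2(1-p)
p = 0.8320, 1-p = 0.1680
= -0.8320 * log2(0.8320) - 0.1680 * log2(0.1680)
= -(-0.2208) - (-0.4323)
= 0.6531

0.6531


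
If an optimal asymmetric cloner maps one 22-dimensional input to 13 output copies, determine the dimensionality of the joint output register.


Output space = H^(tensor 13) where dim(H) = 22
dim = 22^13
= 484 (after 2 factors)
= 10648 (after 3 factors)
= 234256 (after 4 factors)
= 5153632 (after 5 factors)
= 113379904 (after 6 factors)
= 2494357888 (after 7 factors)
= 54875873536 (after 8 factors)
= 1207269217792 (after 9 factors)
= 26559922791424 (after 10 factors)
= 584318301411328 (after 11 factors)
= 12855002631049216 (after 12 factors)
= 282810057883082752 (after 13 factors)
= 282810057883082752

282810057883082752
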